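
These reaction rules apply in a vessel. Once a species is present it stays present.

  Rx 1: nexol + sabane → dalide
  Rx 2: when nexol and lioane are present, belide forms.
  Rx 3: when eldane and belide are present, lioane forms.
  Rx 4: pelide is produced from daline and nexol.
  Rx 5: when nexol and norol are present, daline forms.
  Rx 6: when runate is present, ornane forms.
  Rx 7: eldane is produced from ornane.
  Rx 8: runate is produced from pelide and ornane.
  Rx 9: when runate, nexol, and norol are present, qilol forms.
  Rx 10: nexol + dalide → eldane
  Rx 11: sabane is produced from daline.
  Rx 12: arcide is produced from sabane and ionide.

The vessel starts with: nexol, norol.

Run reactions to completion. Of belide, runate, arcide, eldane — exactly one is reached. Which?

nexol and norol present → daline forms (Rx 5).
daline present → sabane forms (Rx 11).
nexol and sabane present → dalide forms (Rx 1).
nexol and dalide present → eldane forms (Rx 10).
belide would need nexol and lioane (Rx 2), but lioane never forms. runate would need pelide and ornane (Rx 8), but ornane never forms. arcide would need sabane and ionide (Rx 12), but ionide never forms.

eldane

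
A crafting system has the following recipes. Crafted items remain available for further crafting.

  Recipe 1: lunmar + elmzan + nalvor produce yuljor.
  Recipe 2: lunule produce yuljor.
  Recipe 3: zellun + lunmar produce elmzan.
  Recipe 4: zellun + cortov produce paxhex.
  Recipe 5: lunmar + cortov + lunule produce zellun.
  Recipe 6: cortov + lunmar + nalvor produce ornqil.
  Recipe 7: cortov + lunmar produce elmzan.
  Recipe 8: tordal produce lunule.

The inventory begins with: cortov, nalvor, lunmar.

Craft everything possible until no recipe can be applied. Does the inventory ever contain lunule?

lunule would need tordal (Recipe 8), but tordal is never obtained.

No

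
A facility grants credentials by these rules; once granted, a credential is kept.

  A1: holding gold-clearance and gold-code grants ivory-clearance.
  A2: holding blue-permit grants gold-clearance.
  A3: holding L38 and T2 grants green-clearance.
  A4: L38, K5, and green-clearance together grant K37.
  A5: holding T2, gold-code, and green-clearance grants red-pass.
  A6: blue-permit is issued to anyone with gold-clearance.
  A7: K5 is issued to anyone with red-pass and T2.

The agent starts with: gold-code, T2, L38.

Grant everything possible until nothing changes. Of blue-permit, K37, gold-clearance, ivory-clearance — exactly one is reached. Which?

Holding L38 and T2 grants green-clearance (A3).
Holding T2, gold-code, and green-clearance grants red-pass (A5).
Holding red-pass and T2 grants K5 (A7).
Holding L38, K5, and green-clearance grants K37 (A4).
blue-permit would need gold-clearance (A6), but gold-clearance is never granted. ivory-clearance would need gold-clearance and gold-code (A1), but gold-clearance is never granted. gold-clearance would need blue-permit (A2), but blue-permit is never granted.

K37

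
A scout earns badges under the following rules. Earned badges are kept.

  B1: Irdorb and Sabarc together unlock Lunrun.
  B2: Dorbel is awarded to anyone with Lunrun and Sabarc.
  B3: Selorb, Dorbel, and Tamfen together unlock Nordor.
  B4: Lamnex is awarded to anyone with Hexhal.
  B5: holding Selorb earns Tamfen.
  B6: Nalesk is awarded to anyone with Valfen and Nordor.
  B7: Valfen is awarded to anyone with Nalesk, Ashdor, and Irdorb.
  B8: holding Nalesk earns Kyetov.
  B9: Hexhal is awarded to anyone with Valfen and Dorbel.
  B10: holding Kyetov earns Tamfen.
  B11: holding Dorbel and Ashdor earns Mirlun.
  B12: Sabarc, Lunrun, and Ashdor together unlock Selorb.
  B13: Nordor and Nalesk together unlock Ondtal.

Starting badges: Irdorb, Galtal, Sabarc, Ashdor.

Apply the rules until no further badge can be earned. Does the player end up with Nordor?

With Irdorb and Sabarc, Lunrun is earned (B1).
With Sabarc, Lunrun, and Ashdor, Selorb is earned (B12).
With Lunrun and Sabarc, Dorbel is earned (B2).
With Selorb, Tamfen is earned (B5).
With Selorb, Dorbel, and Tamfen, Nordor is earned (B3).

Yes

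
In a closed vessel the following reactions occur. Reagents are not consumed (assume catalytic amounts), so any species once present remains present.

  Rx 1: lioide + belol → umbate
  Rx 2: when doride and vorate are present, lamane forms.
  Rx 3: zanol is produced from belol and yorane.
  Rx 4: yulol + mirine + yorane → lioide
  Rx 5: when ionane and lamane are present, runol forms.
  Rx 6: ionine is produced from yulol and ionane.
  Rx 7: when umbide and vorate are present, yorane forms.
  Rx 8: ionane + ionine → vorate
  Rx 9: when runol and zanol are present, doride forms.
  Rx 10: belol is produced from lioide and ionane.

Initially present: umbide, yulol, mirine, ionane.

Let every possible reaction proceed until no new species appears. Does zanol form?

yulol and ionane present → ionine forms (Rx 6).
ionane and ionine present → vorate forms (Rx 8).
umbide and vorate present → yorane forms (Rx 7).
yulol, mirine, and yorane present → lioide forms (Rx 4).
lioide and ionane present → belol forms (Rx 10).
belol and yorane present → zanol forms (Rx 3).

Yes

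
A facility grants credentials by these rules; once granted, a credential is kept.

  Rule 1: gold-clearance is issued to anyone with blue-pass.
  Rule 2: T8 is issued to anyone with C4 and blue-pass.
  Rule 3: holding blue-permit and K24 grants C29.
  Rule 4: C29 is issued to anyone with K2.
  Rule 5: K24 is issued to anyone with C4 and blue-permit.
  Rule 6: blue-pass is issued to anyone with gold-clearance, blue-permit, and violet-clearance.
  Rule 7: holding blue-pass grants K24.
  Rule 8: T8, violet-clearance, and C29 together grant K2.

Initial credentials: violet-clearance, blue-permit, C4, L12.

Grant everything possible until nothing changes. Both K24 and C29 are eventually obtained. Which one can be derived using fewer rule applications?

K24

K24: Holding C4 and blue-permit grants K24 (Rule 5). [1 rule application]
C29: Holding C4 and blue-permit grants K24 (Rule 5). Holding blue-permit and K24 grants C29 (Rule 3). [2 rule applications]
K24 needs fewer.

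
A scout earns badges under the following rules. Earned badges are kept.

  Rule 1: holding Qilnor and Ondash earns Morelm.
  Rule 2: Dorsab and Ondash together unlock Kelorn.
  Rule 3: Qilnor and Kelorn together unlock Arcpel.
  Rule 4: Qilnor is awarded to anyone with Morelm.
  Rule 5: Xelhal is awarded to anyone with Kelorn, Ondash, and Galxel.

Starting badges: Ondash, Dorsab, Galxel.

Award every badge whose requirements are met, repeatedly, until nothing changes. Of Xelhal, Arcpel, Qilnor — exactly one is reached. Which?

With Dorsab and Ondash, Kelorn is earned (Rule 2).
With Kelorn, Ondash, and Galxel, Xelhal is earned (Rule 5).
Arcpel would need Qilnor and Kelorn (Rule 3), but Qilnor is never earned. Qilnor would need Morelm (Rule 4), but Morelm is never earned.

Xelhal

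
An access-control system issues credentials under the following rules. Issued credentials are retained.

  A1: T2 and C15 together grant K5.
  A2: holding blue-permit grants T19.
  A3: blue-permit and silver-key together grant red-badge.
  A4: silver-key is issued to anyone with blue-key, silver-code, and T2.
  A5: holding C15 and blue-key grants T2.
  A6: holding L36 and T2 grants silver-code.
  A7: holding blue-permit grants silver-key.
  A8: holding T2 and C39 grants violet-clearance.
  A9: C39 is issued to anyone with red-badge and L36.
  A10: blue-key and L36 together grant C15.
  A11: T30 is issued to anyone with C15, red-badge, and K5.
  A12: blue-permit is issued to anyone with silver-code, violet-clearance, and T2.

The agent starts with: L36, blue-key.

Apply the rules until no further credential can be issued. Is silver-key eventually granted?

Holding blue-key and L36 grants C15 (A10).
Holding C15 and blue-key grants T2 (A5).
Holding L36 and T2 grants silver-code (A6).
Holding blue-key, silver-code, and T2 grants silver-key (A4).

Yes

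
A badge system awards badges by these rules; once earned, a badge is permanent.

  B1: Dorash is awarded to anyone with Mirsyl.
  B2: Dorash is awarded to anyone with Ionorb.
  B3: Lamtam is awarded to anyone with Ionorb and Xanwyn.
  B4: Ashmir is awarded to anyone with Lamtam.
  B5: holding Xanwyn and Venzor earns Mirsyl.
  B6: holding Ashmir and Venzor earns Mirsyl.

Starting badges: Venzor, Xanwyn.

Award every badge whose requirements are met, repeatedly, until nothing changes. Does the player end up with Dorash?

Yes

With Xanwyn and Venzor, Mirsyl is earned (B5).
With Mirsyl, Dorash is earned (B1).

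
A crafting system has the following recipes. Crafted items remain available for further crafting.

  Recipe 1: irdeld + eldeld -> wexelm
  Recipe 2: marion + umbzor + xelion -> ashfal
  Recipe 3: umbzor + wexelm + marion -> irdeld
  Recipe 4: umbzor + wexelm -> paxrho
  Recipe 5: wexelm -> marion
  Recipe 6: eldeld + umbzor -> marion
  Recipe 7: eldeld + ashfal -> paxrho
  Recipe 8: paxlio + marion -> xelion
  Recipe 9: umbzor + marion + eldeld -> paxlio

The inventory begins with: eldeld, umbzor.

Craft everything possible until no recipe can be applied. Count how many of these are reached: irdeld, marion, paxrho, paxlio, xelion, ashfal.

5

Using Recipe 6, eldeld and umbzor make marion.
Using Recipe 9, umbzor, marion, and eldeld make paxlio.
paxlio + marion -> xelion (Recipe 8).
Using Recipe 2, marion, umbzor, and xelion make ashfal.
Using Recipe 7, eldeld and ashfal make paxrho.
irdeld would need umbzor, wexelm, and marion (Recipe 3), but wexelm is never obtained.
marion: reached.
paxrho: reached.
paxlio: reached.
xelion: reached.
ashfal: reached.
Reached: marion, paxrho, paxlio, xelion, and ashfal — 5 of the 6.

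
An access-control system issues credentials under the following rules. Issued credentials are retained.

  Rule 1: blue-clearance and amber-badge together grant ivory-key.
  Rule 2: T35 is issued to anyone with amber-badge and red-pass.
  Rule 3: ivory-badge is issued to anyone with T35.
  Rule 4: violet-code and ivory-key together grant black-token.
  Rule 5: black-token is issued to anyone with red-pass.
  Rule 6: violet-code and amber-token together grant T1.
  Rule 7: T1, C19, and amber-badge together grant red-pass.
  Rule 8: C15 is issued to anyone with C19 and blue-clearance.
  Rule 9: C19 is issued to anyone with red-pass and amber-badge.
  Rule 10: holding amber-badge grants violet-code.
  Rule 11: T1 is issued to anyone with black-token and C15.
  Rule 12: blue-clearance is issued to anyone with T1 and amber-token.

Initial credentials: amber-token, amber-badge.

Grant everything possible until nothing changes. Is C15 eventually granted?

No

C15 would need C19 and blue-clearance (Rule 8), but C19 is never granted.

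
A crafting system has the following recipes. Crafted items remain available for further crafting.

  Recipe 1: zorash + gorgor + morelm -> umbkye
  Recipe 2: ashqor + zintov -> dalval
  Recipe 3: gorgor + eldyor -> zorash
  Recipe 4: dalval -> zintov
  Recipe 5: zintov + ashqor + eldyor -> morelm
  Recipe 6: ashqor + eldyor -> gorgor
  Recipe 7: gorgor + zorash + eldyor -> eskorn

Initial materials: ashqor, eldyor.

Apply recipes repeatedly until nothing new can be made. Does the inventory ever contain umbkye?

No

umbkye would need zorash, gorgor, and morelm (Recipe 1), but morelm is never obtained.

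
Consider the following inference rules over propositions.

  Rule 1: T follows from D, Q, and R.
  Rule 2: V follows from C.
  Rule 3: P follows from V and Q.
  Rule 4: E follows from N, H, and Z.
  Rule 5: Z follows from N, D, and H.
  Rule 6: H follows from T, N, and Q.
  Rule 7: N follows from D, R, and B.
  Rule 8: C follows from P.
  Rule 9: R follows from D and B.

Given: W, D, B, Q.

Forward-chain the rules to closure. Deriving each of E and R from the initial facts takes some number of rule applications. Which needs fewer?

R

R: From D and B, Rule 9 gives R. [1 rule application]
E: D and B hold, so R follows (Rule 9). D, Q, and R hold, so T follows (Rule 1). D, R, and B hold, so N follows (Rule 7). T, N, and Q hold, so H follows (Rule 6). From N, D, and H, Rule 5 gives Z. From N, H, and Z, Rule 4 gives E. [6 rule applications]
R needs fewer.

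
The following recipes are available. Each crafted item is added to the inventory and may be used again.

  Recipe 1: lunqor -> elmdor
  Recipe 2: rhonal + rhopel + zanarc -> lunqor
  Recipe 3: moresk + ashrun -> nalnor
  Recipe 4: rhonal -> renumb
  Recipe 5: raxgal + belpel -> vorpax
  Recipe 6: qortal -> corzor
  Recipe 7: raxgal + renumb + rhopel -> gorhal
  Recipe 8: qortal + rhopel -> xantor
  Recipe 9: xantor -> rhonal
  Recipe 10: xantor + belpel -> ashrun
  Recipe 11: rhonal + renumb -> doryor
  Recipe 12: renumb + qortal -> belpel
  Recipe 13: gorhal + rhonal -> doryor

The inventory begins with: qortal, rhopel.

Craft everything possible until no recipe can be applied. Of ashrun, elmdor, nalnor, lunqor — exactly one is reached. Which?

ashrun

qortal + rhopel -> xantor (Recipe 8).
xantor -> rhonal (Recipe 9).
Using Recipe 4, rhonal makes renumb.
Using Recipe 12, renumb and qortal make belpel.
Using Recipe 10, xantor and belpel make ashrun.
nalnor would need moresk and ashrun (Recipe 3), but moresk is never obtained. elmdor would need lunqor (Recipe 1), but lunqor is never obtained. lunqor would need rhonal, rhopel, and zanarc (Recipe 2), but zanarc is never obtained.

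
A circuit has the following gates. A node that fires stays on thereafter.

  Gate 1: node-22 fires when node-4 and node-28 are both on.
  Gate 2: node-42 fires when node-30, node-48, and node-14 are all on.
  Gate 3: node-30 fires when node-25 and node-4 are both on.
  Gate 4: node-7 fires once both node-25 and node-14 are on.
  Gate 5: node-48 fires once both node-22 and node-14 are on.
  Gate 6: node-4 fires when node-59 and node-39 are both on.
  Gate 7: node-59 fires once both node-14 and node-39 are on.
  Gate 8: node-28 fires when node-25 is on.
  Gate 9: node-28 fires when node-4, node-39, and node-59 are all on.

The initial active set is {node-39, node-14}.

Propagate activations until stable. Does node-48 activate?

Gate 7: node-14 and node-39 on → node-59 on.
node-59 and node-39 are on, so node-4 fires (Gate 6).
node-4, node-39, and node-59 are on, so node-28 fires (Gate 9).
Gate 1: node-4 and node-28 on → node-22 on.
Gate 5: node-22 and node-14 on → node-48 on.

Yes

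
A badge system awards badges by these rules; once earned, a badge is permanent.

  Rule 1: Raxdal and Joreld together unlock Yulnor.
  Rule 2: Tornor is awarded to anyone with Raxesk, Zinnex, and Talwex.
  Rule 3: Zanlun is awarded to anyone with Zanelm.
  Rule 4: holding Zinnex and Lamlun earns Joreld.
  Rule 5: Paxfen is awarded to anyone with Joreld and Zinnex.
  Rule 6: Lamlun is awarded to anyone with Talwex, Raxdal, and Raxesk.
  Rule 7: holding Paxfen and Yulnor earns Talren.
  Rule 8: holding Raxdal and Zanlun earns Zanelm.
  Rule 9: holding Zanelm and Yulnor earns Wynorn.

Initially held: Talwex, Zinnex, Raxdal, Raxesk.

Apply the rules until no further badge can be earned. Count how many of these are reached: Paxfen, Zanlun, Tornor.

2

With Talwex, Raxdal, and Raxesk, Lamlun is earned (Rule 6).
With Raxesk, Zinnex, and Talwex, Tornor is earned (Rule 2).
With Zinnex and Lamlun, Joreld is earned (Rule 4).
With Joreld and Zinnex, Paxfen is earned (Rule 5).
Paxfen: reached.
Zanlun would need Zanelm (Rule 3), but Zanelm is never earned.
Tornor: reached.
Reached: Paxfen and Tornor — 2 of the 3.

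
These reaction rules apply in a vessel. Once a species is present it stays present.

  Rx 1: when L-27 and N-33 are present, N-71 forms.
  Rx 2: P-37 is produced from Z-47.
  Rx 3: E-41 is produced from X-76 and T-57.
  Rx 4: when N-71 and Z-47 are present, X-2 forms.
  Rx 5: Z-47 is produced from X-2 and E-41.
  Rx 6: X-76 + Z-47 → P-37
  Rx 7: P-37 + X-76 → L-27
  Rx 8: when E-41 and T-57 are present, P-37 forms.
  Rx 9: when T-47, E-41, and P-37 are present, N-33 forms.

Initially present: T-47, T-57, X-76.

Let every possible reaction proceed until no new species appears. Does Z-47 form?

No

Z-47 would need X-2 and E-41 (Rx 5), but X-2 never forms.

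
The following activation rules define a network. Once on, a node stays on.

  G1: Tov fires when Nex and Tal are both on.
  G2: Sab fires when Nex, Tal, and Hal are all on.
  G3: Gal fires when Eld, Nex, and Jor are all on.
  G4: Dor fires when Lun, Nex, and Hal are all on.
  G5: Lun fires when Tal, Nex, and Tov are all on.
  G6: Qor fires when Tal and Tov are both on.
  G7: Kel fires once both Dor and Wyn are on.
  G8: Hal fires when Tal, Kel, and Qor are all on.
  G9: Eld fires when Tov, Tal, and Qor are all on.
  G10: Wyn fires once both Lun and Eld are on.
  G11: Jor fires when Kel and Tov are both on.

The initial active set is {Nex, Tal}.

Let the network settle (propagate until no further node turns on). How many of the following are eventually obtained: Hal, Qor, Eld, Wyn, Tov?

4

G1: Nex and Tal on → Tov on.
Tal and Tov are on, so Qor fires (G6).
G5: Tal, Nex, and Tov on → Lun on.
G9: Tov, Tal, and Qor on → Eld on.
Lun and Eld are on, so Wyn fires (G10).
Hal would need Tal, Kel, and Qor (G8), but Kel never turns on.
Qor: reached.
Eld: reached.
Wyn: reached.
Tov: reached.
Reached: Qor, Eld, Wyn, and Tov — 4 of the 5.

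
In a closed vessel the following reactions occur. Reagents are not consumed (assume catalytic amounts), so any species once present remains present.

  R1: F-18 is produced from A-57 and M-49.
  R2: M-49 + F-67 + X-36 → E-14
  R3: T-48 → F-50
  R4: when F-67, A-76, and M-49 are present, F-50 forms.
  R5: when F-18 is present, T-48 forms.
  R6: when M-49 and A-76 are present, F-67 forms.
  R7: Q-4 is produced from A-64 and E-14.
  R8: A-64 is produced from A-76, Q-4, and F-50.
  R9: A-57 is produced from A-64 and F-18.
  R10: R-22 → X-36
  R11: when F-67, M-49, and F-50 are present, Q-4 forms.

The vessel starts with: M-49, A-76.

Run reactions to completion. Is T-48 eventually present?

No

T-48 would need F-18 (R5), but F-18 never forms.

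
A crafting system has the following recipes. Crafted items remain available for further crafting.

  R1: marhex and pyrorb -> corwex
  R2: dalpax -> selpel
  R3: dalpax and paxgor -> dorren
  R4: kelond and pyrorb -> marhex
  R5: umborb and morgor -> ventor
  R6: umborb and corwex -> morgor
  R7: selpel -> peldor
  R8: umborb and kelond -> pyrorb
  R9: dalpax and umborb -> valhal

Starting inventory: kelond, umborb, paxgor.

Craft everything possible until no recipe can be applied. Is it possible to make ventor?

umborb and kelond -> pyrorb (R8).
kelond and pyrorb -> marhex (R4).
marhex and pyrorb -> corwex (R1).
Using R6, umborb and corwex make morgor.
umborb and morgor -> ventor (R5).

Yes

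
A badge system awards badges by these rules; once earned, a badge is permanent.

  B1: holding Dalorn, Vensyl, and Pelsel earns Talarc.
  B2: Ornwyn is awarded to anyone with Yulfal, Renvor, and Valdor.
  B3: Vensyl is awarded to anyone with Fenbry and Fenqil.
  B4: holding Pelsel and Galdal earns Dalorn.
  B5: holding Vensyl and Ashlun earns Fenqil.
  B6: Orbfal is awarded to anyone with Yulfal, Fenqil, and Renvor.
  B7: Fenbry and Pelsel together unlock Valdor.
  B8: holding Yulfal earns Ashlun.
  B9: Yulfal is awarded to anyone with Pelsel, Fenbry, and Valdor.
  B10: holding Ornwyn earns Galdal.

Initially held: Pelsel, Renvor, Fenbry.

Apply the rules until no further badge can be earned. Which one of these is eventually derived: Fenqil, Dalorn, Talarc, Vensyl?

Dalorn

With Fenbry and Pelsel, Valdor is earned (B7).
With Pelsel, Fenbry, and Valdor, Yulfal is earned (B9).
With Yulfal, Renvor, and Valdor, Ornwyn is earned (B2).
With Ornwyn, Galdal is earned (B10).
With Pelsel and Galdal, Dalorn is earned (B4).
Talarc would need Dalorn, Vensyl, and Pelsel (B1), but Vensyl is never earned. Fenqil would need Vensyl and Ashlun (B5), but Vensyl is never earned. Vensyl would need Fenbry and Fenqil (B3), but Fenqil is never earned.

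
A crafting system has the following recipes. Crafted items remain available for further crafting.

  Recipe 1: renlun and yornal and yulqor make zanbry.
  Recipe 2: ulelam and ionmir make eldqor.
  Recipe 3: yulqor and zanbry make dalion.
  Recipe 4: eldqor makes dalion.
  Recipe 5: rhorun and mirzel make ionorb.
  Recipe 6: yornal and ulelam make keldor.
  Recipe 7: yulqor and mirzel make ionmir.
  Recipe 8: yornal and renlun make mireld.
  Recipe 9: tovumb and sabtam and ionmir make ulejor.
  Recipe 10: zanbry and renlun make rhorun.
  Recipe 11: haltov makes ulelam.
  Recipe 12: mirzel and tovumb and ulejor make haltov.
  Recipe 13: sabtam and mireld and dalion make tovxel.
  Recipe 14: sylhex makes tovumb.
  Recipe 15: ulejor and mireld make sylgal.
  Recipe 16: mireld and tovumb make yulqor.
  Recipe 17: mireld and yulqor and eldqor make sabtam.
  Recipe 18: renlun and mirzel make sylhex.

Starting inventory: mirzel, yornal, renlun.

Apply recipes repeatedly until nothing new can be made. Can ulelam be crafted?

No

ulelam would need haltov (Recipe 11), but haltov is never obtained.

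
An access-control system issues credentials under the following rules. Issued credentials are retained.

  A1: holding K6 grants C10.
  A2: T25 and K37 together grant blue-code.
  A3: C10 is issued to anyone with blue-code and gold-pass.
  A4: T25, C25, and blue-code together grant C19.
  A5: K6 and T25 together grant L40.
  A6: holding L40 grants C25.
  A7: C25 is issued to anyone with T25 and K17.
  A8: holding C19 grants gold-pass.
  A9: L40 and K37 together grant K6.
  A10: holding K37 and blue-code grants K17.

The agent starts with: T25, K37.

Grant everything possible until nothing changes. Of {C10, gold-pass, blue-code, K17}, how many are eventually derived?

4

Holding T25 and K37 grants blue-code (A2).
Holding K37 and blue-code grants K17 (A10).
Holding T25 and K17 grants C25 (A7).
Holding T25, C25, and blue-code grants C19 (A4).
Holding C19 grants gold-pass (A8).
Holding blue-code and gold-pass grants C10 (A3).
C10: reached.
gold-pass: reached.
blue-code: reached.
K17: reached.
All 4 are reached.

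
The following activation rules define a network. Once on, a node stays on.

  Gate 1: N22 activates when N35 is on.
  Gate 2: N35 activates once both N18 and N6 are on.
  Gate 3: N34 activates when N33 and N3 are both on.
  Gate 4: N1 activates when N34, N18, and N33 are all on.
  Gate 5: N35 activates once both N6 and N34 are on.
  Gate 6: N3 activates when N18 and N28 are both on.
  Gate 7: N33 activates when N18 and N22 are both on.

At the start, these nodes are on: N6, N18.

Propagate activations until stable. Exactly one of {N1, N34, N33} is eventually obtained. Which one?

N18 and N6 are on, so N35 activates (Gate 2).
N35 is on, so N22 activates (Gate 1).
Gate 7: N18 and N22 on → N33 on.
N1 would need N34, N18, and N33 (Gate 4), but N34 never turns on. N34 would need N33 and N3 (Gate 3), but N3 never turns on.

N33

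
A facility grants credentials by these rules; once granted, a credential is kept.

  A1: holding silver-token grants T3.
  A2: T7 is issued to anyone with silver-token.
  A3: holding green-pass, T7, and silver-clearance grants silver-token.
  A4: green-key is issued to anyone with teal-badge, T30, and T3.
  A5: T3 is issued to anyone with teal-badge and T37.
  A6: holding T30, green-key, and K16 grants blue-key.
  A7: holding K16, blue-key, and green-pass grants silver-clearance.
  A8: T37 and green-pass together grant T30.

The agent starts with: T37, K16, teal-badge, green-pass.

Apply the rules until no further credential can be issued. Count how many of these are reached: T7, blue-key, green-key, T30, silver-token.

Holding T37 and green-pass grants T30 (A8).
Holding teal-badge and T37 grants T3 (A5).
Holding teal-badge, T30, and T3 grants green-key (A4).
Holding T30, green-key, and K16 grants blue-key (A6).
T7 would need silver-token (A2), but silver-token is never granted.
blue-key: reached.
green-key: reached.
T30: reached.
silver-token would need green-pass, T7, and silver-clearance (A3), but T7 is never granted.
Reached: blue-key, green-key, and T30 — 3 of the 5.

3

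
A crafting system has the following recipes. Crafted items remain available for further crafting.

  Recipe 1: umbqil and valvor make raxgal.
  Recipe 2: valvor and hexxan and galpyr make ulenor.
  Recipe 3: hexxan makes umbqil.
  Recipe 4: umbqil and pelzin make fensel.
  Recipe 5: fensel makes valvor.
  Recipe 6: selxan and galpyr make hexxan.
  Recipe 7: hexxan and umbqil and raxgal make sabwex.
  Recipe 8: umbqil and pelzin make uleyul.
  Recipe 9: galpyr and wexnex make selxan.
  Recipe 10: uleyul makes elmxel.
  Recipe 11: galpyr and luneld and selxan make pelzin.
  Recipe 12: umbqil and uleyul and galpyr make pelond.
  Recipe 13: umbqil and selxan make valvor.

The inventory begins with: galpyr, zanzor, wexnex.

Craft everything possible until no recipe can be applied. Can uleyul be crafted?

No

uleyul would need umbqil and pelzin (Recipe 8), but pelzin is never obtained.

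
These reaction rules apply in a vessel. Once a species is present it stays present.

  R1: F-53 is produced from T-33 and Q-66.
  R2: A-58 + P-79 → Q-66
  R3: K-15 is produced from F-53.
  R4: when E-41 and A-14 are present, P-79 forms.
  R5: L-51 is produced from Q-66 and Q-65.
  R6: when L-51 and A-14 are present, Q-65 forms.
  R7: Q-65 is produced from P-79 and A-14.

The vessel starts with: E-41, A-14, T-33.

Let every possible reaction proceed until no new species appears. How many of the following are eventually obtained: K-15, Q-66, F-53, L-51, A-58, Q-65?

E-41 and A-14 present → P-79 forms (R4).
P-79 and A-14 present → Q-65 forms (R7).
K-15 would need F-53 (R3), but F-53 never forms.
Q-66 would need A-58 and P-79 (R2), but A-58 never forms.
F-53 would need T-33 and Q-66 (R1), but Q-66 never forms.
L-51 would need Q-66 and Q-65 (R5), but Q-66 never forms.
No rule produces A-58, and it is not given.
Q-65: reached.
Reached: Q-65 — 1 of the 6.

1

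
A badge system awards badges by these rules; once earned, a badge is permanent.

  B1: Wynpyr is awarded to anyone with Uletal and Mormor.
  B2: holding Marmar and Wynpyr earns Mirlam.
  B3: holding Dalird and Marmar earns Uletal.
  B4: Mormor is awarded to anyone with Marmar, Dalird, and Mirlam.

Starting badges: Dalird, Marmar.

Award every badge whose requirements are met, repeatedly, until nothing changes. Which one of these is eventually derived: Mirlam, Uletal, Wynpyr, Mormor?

With Dalird and Marmar, Uletal is earned (B3).
Wynpyr would need Uletal and Mormor (B1), but Mormor is never earned. Mormor would need Marmar, Dalird, and Mirlam (B4), but Mirlam is never earned. Mirlam would need Marmar and Wynpyr (B2), but Wynpyr is never earned.

Uletal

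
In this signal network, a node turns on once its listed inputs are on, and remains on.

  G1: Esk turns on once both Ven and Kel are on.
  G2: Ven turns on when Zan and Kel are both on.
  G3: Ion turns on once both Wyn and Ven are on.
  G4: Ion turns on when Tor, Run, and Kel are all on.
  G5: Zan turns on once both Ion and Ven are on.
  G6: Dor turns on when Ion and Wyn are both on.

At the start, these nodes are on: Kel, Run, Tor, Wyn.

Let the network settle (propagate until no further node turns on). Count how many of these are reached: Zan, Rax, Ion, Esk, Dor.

2

Tor, Run, and Kel are on, so Ion turns on (G4).
G6: Ion and Wyn on → Dor on.
Zan would need Ion and Ven (G5), but Ven never turns on.
No rule produces Rax, and it is not given.
Ion: reached.
Esk would need Ven and Kel (G1), but Ven never turns on.
Dor: reached.
Reached: Ion and Dor — 2 of the 5.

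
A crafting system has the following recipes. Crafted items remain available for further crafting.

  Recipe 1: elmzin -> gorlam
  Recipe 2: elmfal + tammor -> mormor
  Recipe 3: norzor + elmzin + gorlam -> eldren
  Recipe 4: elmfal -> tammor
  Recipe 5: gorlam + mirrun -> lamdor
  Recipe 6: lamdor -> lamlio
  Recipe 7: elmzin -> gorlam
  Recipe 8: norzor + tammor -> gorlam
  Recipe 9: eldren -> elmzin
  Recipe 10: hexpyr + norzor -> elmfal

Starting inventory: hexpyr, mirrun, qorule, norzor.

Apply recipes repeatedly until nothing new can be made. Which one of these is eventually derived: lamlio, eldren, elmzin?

lamlio

hexpyr + norzor -> elmfal (Recipe 10).
elmfal -> tammor (Recipe 4).
Using Recipe 8, norzor and tammor make gorlam.
gorlam + mirrun -> lamdor (Recipe 5).
lamdor -> lamlio (Recipe 6).
elmzin would need eldren (Recipe 9), but eldren is never obtained. eldren would need norzor, elmzin, and gorlam (Recipe 3), but elmzin is never obtained.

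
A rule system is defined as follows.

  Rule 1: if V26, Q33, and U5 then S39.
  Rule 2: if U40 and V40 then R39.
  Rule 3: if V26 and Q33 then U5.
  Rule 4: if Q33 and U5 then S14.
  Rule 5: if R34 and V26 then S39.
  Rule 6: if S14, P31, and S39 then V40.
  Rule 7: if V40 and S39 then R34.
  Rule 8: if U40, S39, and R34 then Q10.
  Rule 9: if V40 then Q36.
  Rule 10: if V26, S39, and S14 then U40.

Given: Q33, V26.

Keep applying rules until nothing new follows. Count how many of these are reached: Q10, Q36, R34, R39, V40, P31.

0

Q10 would need U40, S39, and R34 (Rule 8), but R34 is never established.
Q36 would need V40 (Rule 9), but V40 is never established.
R34 would need V40 and S39 (Rule 7), but V40 is never established.
R39 would need U40 and V40 (Rule 2), but V40 is never established.
V40 would need S14, P31, and S39 (Rule 6), but P31 is never established.
No rule produces P31, and it is not given.
None of the 6 are reached.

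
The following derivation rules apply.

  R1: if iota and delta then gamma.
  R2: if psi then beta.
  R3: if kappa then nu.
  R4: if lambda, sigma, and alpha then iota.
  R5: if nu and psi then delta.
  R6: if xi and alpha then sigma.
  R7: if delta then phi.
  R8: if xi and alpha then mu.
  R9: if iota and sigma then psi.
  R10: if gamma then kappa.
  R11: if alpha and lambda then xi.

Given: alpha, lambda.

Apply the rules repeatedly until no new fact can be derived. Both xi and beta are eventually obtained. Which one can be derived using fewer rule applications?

xi

xi: From alpha and lambda, R11 gives xi. [1 rule application]
beta: alpha and lambda hold, so xi follows (R11). xi and alpha hold, so sigma follows (R6). lambda, sigma, and alpha hold, so iota follows (R4). iota and sigma hold, so psi follows (R9). From psi, R2 gives beta. [5 rule applications]
xi needs fewer.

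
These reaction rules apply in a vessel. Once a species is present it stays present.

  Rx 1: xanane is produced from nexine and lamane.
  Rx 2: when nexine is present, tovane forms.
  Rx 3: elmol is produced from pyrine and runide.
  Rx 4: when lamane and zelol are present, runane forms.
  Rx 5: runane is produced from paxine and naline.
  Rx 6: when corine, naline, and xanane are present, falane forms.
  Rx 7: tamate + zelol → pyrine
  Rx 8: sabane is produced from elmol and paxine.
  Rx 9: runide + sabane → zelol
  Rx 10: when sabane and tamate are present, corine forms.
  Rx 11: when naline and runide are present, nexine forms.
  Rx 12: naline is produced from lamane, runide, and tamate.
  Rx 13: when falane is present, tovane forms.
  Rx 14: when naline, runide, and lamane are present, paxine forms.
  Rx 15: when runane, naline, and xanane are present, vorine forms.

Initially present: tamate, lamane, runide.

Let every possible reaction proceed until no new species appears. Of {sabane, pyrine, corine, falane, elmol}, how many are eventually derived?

0

sabane would need elmol and paxine (Rx 8), but elmol never forms.
pyrine would need tamate and zelol (Rx 7), but zelol never forms.
corine would need sabane and tamate (Rx 10), but sabane never forms.
falane would need corine, naline, and xanane (Rx 6), but corine never forms.
elmol would need pyrine and runide (Rx 3), but pyrine never forms.
None of the 5 are reached.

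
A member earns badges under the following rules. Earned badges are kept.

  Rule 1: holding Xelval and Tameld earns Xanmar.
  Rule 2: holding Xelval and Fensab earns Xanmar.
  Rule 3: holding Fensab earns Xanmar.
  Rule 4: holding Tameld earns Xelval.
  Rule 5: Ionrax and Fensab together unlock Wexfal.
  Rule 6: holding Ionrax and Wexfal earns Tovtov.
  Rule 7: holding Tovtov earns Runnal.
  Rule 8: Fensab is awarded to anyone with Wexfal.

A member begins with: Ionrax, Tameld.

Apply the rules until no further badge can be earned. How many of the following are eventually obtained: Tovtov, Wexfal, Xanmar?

1

With Tameld, Xelval is earned (Rule 4).
With Xelval and Tameld, Xanmar is earned (Rule 1).
Tovtov would need Ionrax and Wexfal (Rule 6), but Wexfal is never earned.
Wexfal would need Ionrax and Fensab (Rule 5), but Fensab is never earned.
Xanmar: reached.
Reached: Xanmar — 1 of the 3.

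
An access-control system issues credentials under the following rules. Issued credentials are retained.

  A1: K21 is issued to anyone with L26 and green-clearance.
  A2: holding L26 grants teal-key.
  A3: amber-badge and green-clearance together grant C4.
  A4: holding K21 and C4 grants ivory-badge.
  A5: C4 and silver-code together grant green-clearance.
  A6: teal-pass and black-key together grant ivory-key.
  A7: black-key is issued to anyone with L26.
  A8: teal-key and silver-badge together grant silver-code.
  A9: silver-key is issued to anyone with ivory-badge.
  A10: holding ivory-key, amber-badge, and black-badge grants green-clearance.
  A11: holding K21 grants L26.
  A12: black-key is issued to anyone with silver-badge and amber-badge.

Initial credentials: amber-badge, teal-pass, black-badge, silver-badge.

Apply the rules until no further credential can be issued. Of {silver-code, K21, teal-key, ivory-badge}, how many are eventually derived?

silver-code would need teal-key and silver-badge (A8), but teal-key is never granted.
K21 would need L26 and green-clearance (A1), but L26 is never granted.
teal-key would need L26 (A2), but L26 is never granted.
ivory-badge would need K21 and C4 (A4), but K21 is never granted.
None of the 4 are reached.

0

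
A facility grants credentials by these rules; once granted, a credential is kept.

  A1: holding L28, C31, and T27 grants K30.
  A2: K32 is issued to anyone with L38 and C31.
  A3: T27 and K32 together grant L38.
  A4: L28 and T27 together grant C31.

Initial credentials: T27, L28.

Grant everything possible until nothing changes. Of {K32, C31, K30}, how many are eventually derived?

Holding L28 and T27 grants C31 (A4).
Holding L28, C31, and T27 grants K30 (A1).
K32 would need L38 and C31 (A2), but L38 is never granted.
C31: reached.
K30: reached.
Reached: C31 and K30 — 2 of the 3.

2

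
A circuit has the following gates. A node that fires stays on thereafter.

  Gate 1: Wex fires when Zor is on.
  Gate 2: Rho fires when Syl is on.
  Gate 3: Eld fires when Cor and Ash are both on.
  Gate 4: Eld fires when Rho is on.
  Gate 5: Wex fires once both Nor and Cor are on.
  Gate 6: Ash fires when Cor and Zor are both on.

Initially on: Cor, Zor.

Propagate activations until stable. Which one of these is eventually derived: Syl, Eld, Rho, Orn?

Eld

Gate 6: Cor and Zor on → Ash on.
Cor and Ash are on, so Eld fires (Gate 3).
No rule produces Orn, and it is not given. No rule produces Syl, and it is not given. Rho would need Syl (Gate 2), but Syl never turns on.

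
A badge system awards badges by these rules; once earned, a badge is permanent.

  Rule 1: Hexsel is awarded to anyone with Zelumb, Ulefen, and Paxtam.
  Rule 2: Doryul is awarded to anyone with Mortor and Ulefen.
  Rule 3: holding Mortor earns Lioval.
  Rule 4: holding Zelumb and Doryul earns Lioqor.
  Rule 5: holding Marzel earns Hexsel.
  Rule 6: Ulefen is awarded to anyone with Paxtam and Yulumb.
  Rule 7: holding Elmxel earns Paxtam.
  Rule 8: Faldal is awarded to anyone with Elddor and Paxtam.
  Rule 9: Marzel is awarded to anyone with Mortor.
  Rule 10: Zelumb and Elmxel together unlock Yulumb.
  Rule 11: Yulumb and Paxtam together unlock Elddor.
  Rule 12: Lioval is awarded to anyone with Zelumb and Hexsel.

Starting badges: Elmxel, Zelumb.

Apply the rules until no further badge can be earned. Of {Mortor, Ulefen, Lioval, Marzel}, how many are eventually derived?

2

With Zelumb and Elmxel, Yulumb is earned (Rule 10).
With Elmxel, Paxtam is earned (Rule 7).
With Paxtam and Yulumb, Ulefen is earned (Rule 6).
With Zelumb, Ulefen, and Paxtam, Hexsel is earned (Rule 1).
With Zelumb and Hexsel, Lioval is earned (Rule 12).
No rule produces Mortor, and it is not given.
Ulefen: reached.
Lioval: reached.
Marzel would need Mortor (Rule 9), but Mortor is never earned.
Reached: Ulefen and Lioval — 2 of the 4.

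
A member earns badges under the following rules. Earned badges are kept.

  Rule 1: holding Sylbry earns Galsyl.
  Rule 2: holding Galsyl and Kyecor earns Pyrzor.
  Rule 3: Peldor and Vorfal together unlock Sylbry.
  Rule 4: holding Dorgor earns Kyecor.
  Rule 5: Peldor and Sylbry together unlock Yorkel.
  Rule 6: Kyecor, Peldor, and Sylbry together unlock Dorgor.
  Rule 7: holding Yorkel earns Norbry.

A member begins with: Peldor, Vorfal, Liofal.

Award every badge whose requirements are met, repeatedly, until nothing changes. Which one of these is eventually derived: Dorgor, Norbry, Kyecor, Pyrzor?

Norbry

With Peldor and Vorfal, Sylbry is earned (Rule 3).
With Peldor and Sylbry, Yorkel is earned (Rule 5).
With Yorkel, Norbry is earned (Rule 7).
Kyecor would need Dorgor (Rule 4), but Dorgor is never earned. Dorgor would need Kyecor, Peldor, and Sylbry (Rule 6), but Kyecor is never earned. Pyrzor would need Galsyl and Kyecor (Rule 2), but Kyecor is never earned.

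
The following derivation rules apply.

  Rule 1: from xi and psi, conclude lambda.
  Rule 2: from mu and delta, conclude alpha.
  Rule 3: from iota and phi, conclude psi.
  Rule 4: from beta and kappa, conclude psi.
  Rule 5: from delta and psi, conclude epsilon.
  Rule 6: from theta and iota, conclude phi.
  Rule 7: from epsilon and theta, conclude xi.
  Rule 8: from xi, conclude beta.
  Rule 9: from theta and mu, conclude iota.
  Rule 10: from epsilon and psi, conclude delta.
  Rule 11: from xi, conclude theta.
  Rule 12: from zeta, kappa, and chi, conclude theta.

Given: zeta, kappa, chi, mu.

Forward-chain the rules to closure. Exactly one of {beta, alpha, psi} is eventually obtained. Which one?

From zeta, kappa, and chi, Rule 12 gives theta.
From theta and mu, Rule 9 gives iota.
From theta and iota, Rule 6 gives phi.
iota and phi hold, so psi follows (Rule 3).
alpha would need mu and delta (Rule 2), but delta is never established. beta would need xi (Rule 8), but xi is never established.

psi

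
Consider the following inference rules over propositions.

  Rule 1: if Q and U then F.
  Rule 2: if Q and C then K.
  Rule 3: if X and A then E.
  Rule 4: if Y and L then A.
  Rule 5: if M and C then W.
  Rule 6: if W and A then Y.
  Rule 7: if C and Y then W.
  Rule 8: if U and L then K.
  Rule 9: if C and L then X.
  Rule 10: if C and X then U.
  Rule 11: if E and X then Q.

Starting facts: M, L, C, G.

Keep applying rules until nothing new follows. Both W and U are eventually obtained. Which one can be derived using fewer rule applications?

W: From M and C, Rule 5 gives W. [1 rule application]
U: From C and L, Rule 9 gives X. From C and X, Rule 10 gives U. [2 rule applications]
W needs fewer.

W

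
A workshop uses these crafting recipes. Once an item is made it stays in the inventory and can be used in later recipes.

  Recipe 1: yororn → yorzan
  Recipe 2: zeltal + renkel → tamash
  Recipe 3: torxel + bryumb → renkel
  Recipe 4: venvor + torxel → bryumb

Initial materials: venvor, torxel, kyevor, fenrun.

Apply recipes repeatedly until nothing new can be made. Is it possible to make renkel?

Yes

venvor + torxel → bryumb (Recipe 4).
Using Recipe 3, torxel and bryumb make renkel.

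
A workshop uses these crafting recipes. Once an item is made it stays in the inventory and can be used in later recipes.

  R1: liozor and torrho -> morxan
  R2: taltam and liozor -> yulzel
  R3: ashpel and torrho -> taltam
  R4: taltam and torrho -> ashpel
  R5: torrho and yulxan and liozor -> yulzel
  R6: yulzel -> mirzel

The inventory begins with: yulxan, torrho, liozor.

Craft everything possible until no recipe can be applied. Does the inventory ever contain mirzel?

Yes

Using R5, torrho, yulxan, and liozor make yulzel.
Using R6, yulzel makes mirzel.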